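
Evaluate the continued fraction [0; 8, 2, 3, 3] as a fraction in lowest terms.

23/194

Fold from the inside: start with 3/1.
  3 + 1/3 = 10/3
  2 + 3/10 = 23/10
  8 + 10/23 = 194/23
  0 + 23/194 = 23/194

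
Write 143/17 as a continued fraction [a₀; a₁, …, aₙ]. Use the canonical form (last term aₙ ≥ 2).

[8; 2, 2, 3]

143 = 8×17 + 7
17 = 2×7 + 3
7 = 2×3 + 1
3 = 3×1 + 0  (stop)
So 143/17 = [8; 2, 2, 3].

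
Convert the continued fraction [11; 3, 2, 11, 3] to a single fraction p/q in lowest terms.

Fold from the inside: start with 3/1.
  11 + 1/3 = 34/3
  2 + 3/34 = 71/34
  3 + 34/71 = 247/71
  11 + 71/247 = 2788/247

2788/247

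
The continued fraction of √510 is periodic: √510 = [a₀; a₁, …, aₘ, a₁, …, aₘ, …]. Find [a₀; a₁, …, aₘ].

a₀ = ⌊√510⌋ = 22.
With m₀=0, d₀=1 and mₖ₊₁ = dₖaₖ − mₖ, dₖ₊₁ = (n − mₖ₊₁²)/dₖ, aₖ₊₁ = ⌊(a₀+mₖ₊₁)/dₖ₊₁⌋:
  k=1: m=22, d=26, a=1
  k=2: m=4, d=19, a=1
  k=3: m=15, d=15, a=2
  k=4: m=15, d=19, a=1
  k=5: m=4, d=26, a=1
  k=6: m=22, d=1, a=44
d=1 and a=2a₀=44 at k=6, so the next step gives (m, d) = (22, 26) again — its k=1 value — and the period has length 6.

[22; 1, 1, 2, 1, 1, 44]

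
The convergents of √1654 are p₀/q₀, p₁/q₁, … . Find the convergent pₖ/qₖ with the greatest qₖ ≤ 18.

√1654 = [40; 1, 2, 40, 2, 1, 80, …] (period length 6).
Convergents:
  p_0/q_0 = 40/1
  p_1/q_1 = 41/1
  p_2/q_2 = 122/3
  p_3/q_3 = 4921/121
q_2 = 3 ≤ 18 < 121 = q_3, so the answer is 122/3.

122/3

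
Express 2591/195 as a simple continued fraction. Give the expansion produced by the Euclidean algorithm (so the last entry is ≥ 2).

[13; 3, 2, 13, 2]

2591 = 13×195 + 56
195 = 3×56 + 27
56 = 2×27 + 2
27 = 13×2 + 1
2 = 2×1 + 0  (stop)
So 2591/195 = [13; 3, 2, 13, 2].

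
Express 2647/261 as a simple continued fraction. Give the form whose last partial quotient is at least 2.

[10; 7, 18, 2]

2647 = 10×261 + 37
261 = 7×37 + 2
37 = 18×2 + 1
2 = 2×1 + 0  (stop)
So 2647/261 = [10; 7, 18, 2].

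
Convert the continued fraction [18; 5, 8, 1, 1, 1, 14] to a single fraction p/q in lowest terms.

35463/1949

Using pₖ = aₖpₖ₋₁ + pₖ₋₂ and qₖ = aₖqₖ₋₁ + qₖ₋₂:
  k=0: a=18, p=18, q=1
  k=1: a=5, p=91, q=5
  k=2: a=8, p=746, q=41
  k=3: a=1, p=837, q=46
  k=4: a=1, p=1583, q=87
  k=5: a=1, p=2420, q=133
  k=6: a=14, p=35463, q=1949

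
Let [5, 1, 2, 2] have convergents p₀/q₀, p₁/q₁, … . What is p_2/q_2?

Using pₖ = aₖpₖ₋₁ + pₖ₋₂, qₖ = aₖqₖ₋₁ + qₖ₋₂ (with p₋₁=1, p₋₂=0, q₋₁=0, q₋₂=1):
  k=0: a=5, p=5, q=1
  k=1: a=1, p=6, q=1
  k=2: a=2, p=17, q=3

17/3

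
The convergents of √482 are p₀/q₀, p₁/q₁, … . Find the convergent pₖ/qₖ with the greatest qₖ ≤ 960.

20747/945

√482 = [21; 1, 20, 1, 42, …] (period length 4).
Convergents:
  p_0/q_0 = 21/1
  p_1/q_1 = 22/1
  p_2/q_2 = 461/21
  p_3/q_3 = 483/22
  p_4/q_4 = 20747/945
  p_5/q_5 = 21230/967
q_4 = 945 ≤ 960 < 967 = q_5, so the answer is 20747/945.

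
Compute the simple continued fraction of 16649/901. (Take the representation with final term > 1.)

16649 = 18×901 + 431
901 = 2×431 + 39
431 = 11×39 + 2
39 = 19×2 + 1
2 = 2×1 + 0  (stop)
So 16649/901 = [18; 2, 11, 19, 2].

[18; 2, 11, 19, 2]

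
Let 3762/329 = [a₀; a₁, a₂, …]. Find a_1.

3762 = 11·329 + 143   →  a_0 = 11
329 = 2·143 + 43   →  a_1 = 2

2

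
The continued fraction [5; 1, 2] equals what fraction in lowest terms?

17/3

Using pₖ = aₖpₖ₋₁ + pₖ₋₂ and qₖ = aₖqₖ₋₁ + qₖ₋₂:
  k=0: a=5, p=5, q=1
  k=1: a=1, p=6, q=1
  k=2: a=2, p=17, q=3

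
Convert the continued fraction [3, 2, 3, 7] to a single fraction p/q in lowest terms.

Fold from the inside: start with 7/1.
  3 + 1/7 = 22/7
  2 + 7/22 = 51/22
  3 + 22/51 = 175/51

175/51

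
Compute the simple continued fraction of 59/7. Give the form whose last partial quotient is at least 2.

59 = 8×7 + 3
7 = 2×3 + 1
3 = 3×1 + 0  (stop)
So 59/7 = [8; 2, 3].

[8; 2, 3]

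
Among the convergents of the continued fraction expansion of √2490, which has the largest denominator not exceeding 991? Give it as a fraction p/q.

√2490 = [49; 1, 8, 1, 98, …] (period length 4).
Convergents:
  p_0/q_0 = 49/1
  p_1/q_1 = 50/1
  p_2/q_2 = 449/9
  p_3/q_3 = 499/10
  p_4/q_4 = 49351/989
  p_5/q_5 = 49850/999
q_4 = 989 ≤ 991 < 999 = q_5, so the answer is 49351/989.

49351/989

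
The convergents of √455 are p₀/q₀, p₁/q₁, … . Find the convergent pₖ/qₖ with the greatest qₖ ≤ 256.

√455 = [21; 3, 42, …] (period length 2).
Convergents:
  p_0/q_0 = 21/1
  p_1/q_1 = 64/3
  p_2/q_2 = 2709/127
  p_3/q_3 = 8191/384
q_2 = 127 ≤ 256 < 384 = q_3, so the answer is 2709/127.

2709/127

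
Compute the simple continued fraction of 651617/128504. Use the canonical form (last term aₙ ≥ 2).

[5; 14, 7, 1, 15, 7, 10]

651617 = 5×128504 + 9097
128504 = 14×9097 + 1146
9097 = 7×1146 + 1075
1146 = 1×1075 + 71
1075 = 15×71 + 10
71 = 7×10 + 1
10 = 10×1 + 0  (stop)
So 651617/128504 = [5; 14, 7, 1, 15, 7, 10].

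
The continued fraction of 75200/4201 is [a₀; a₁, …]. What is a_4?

1

75200 = 17·4201 + 3783   →  a_0 = 17
4201 = 1·3783 + 418   →  a_1 = 1
3783 = 9·418 + 21   →  a_2 = 9
418 = 19·21 + 19   →  a_3 = 19
21 = 1·19 + 2   →  a_4 = 1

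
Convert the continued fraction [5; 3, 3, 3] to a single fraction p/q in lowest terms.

Fold from the inside: start with 3/1.
  3 + 1/3 = 10/3
  3 + 3/10 = 33/10
  5 + 10/33 = 175/33

175/33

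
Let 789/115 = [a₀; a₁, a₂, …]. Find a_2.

789 = 6·115 + 99   →  a_0 = 6
115 = 1·99 + 16   →  a_1 = 1
99 = 6·16 + 3   →  a_2 = 6

6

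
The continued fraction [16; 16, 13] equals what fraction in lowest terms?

3357/209

Using pₖ = aₖpₖ₋₁ + pₖ₋₂ and qₖ = aₖqₖ₋₁ + qₖ₋₂:
  k=0: a=16, p=16, q=1
  k=1: a=16, p=257, q=16
  k=2: a=13, p=3357, q=209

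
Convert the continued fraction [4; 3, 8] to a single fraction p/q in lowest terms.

108/25

Fold from the inside: start with 8/1.
  3 + 1/8 = 25/8
  4 + 8/25 = 108/25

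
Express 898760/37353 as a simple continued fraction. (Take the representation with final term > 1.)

898760 = 24·37353 + 2288
37353 = 16·2288 + 745
2288 = 3·745 + 53
745 = 14·53 + 3
53 = 17·3 + 2
3 = 1·2 + 1
2 = 2·1 + 0  (stop)
So 898760/37353 = [24; 16, 3, 14, 17, 1, 2].

[24; 16, 3, 14, 17, 1, 2]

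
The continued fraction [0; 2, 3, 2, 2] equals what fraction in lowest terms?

17/39

Using pₖ = aₖpₖ₋₁ + pₖ₋₂ and qₖ = aₖqₖ₋₁ + qₖ₋₂:
  k=0: a=0, p=0, q=1
  k=1: a=2, p=1, q=2
  k=2: a=3, p=3, q=7
  k=3: a=2, p=7, q=16
  k=4: a=2, p=17, q=39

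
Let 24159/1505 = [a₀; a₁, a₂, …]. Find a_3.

24159 = 16·1505 + 79   →  a_0 = 16
1505 = 19·79 + 4   →  a_1 = 19
79 = 19·4 + 3   →  a_2 = 19
4 = 1·3 + 1   →  a_3 = 1

1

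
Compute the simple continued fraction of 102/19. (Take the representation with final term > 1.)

102 = 5×19 + 7
19 = 2×7 + 5
7 = 1×5 + 2
5 = 2×2 + 1
2 = 2×1 + 0  (stop)
So 102/19 = [5; 2, 1, 2, 2].

[5; 2, 1, 2, 2]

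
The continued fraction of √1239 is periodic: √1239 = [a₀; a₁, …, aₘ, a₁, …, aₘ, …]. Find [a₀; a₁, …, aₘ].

[35; 5, 70]

a₀ = ⌊√1239⌋ = 35.
With m₀=0, d₀=1 and mₖ₊₁ = dₖaₖ − mₖ, dₖ₊₁ = (n − mₖ₊₁²)/dₖ, aₖ₊₁ = ⌊(a₀+mₖ₊₁)/dₖ₊₁⌋:
  k=1: m=35, d=14, a=5
  k=2: m=35, d=1, a=70
d=1 and a=2a₀=70 at k=2, so the next step gives (m, d) = (35, 14) again — its k=1 value — and the period has length 2.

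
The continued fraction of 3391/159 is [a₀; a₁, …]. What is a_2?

3391 = 21·159 + 52   →  a_0 = 21
159 = 3·52 + 3   →  a_1 = 3
52 = 17·3 + 1   →  a_2 = 17

17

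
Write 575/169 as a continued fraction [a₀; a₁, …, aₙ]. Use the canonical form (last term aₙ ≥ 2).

575 = 3×169 + 68
169 = 2×68 + 33
68 = 2×33 + 2
33 = 16×2 + 1
2 = 2×1 + 0  (stop)
So 575/169 = [3; 2, 2, 16, 2].

[3; 2, 2, 16, 2]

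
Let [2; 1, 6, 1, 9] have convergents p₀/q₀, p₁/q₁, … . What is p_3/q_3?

Using pₖ = aₖpₖ₋₁ + pₖ₋₂, qₖ = aₖqₖ₋₁ + qₖ₋₂ (with p₋₁=1, p₋₂=0, q₋₁=0, q₋₂=1):
  k=0: a=2, p=2, q=1
  k=1: a=1, p=3, q=1
  k=2: a=6, p=20, q=7
  k=3: a=1, p=23, q=8

23/8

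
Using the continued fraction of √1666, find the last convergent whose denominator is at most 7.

204/5

√1666 = [40; 1, 4, 2, 4, 1, 80, …] (period length 6).
Convergents:
  p_0/q_0 = 40/1
  p_1/q_1 = 41/1
  p_2/q_2 = 204/5
  p_3/q_3 = 449/11
q_2 = 5 ≤ 7 < 11 = q_3, so the answer is 204/5.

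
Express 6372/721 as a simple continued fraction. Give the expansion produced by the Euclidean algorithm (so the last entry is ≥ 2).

6372 = 8×721 + 604
721 = 1×604 + 117
604 = 5×117 + 19
117 = 6×19 + 3
19 = 6×3 + 1
3 = 3×1 + 0  (stop)
So 6372/721 = [8; 1, 5, 6, 6, 3].

[8; 1, 5, 6, 6, 3]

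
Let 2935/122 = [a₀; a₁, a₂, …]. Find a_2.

2935 = 24·122 + 7   →  a_0 = 24
122 = 17·7 + 3   →  a_1 = 17
7 = 2·3 + 1   →  a_2 = 2

2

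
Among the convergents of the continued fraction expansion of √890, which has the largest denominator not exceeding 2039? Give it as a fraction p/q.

√890 = [29; 1, 4, 1, 58, …] (period length 4).
Convergents:
  p_0/q_0 = 29/1
  p_1/q_1 = 30/1
  p_2/q_2 = 149/5
  p_3/q_3 = 179/6
  p_4/q_4 = 10531/353
  p_5/q_5 = 10710/359
  p_6/q_6 = 53371/1789
  p_7/q_7 = 64081/2148
q_6 = 1789 ≤ 2039 < 2148 = q_7, so the answer is 53371/1789.

53371/1789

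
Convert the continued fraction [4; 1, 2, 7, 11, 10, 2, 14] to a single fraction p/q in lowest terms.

Using pₖ = aₖpₖ₋₁ + pₖ₋₂ and qₖ = aₖqₖ₋₁ + qₖ₋₂:
  k=0: a=4, p=4, q=1
  k=1: a=1, p=5, q=1
  k=2: a=2, p=14, q=3
  k=3: a=7, p=103, q=22
  k=4: a=11, p=1147, q=245
  k=5: a=10, p=11573, q=2472
  k=6: a=2, p=24293, q=5189
  k=7: a=14, p=351675, q=75118

351675/75118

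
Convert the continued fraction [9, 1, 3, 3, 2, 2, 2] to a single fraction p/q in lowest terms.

Using pₖ = aₖpₖ₋₁ + pₖ₋₂ and qₖ = aₖqₖ₋₁ + qₖ₋₂:
  k=0: a=9, p=9, q=1
  k=1: a=1, p=10, q=1
  k=2: a=3, p=39, q=4
  k=3: a=3, p=127, q=13
  k=4: a=2, p=293, q=30
  k=5: a=2, p=713, q=73
  k=6: a=2, p=1719, q=176

1719/176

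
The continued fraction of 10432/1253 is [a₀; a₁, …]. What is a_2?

10432 = 8·1253 + 408   →  a_0 = 8
1253 = 3·408 + 29   →  a_1 = 3
408 = 14·29 + 2   →  a_2 = 14

14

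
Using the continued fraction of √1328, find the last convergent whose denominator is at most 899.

√1328 = [36; 2, 3, 1, 3, 1, 3, 2, 72, …] (period length 8).
Convergents:
  p_0/q_0 = 36/1
  p_1/q_1 = 73/2
  p_2/q_2 = 255/7
  p_3/q_3 = 328/9
  p_4/q_4 = 1239/34
  p_5/q_5 = 1567/43
  p_6/q_6 = 5940/163
  p_7/q_7 = 13447/369
  p_8/q_8 = 974124/26731
q_7 = 369 ≤ 899 < 26731 = q_8, so the answer is 13447/369.

13447/369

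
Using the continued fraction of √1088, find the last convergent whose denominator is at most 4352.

141472/4289

√1088 = [32; 1, 64, …] (period length 2).
Convergents:
  p_0/q_0 = 32/1
  p_1/q_1 = 33/1
  p_2/q_2 = 2144/65
  p_3/q_3 = 2177/66
  p_4/q_4 = 141472/4289
  p_5/q_5 = 143649/4355
q_4 = 4289 ≤ 4352 < 4355 = q_5, so the answer is 141472/4289.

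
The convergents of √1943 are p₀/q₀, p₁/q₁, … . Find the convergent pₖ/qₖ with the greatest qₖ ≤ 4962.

83751/1900

√1943 = [44; 12, 1, 1, 2, 1, 1, 12, 88, …] (period length 8).
Convergents:
  p_0/q_0 = 44/1
  p_1/q_1 = 529/12
  p_2/q_2 = 573/13
  p_3/q_3 = 1102/25
  p_4/q_4 = 2777/63
  p_5/q_5 = 3879/88
  p_6/q_6 = 6656/151
  p_7/q_7 = 83751/1900
  p_8/q_8 = 7376744/167351
q_7 = 1900 ≤ 4962 < 167351 = q_8, so the answer is 83751/1900.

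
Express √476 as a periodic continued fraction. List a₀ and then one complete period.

a₀ = ⌊√476⌋ = 21.
With m₀=0, d₀=1 and mₖ₊₁ = dₖaₖ − mₖ, dₖ₊₁ = (n − mₖ₊₁²)/dₖ, aₖ₊₁ = ⌊(a₀+mₖ₊₁)/dₖ₊₁⌋:
  k=1: m=21, d=35, a=1
  k=2: m=14, d=8, a=4
  k=3: m=18, d=19, a=2
  k=4: m=20, d=4, a=10
  k=5: m=20, d=19, a=2
  k=6: m=18, d=8, a=4
  k=7: m=14, d=35, a=1
  k=8: m=21, d=1, a=42
d=1 and a=2a₀=42 at k=8, so the next step gives (m, d) = (21, 35) again — its k=1 value — and the period has length 8.

[21; 1, 4, 2, 10, 2, 4, 1, 42]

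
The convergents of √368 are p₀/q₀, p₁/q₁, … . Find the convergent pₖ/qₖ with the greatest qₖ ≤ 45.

211/11

√368 = [19; 5, 2, 5, 38, …] (period length 4).
Convergents:
  p_0/q_0 = 19/1
  p_1/q_1 = 96/5
  p_2/q_2 = 211/11
  p_3/q_3 = 1151/60
q_2 = 11 ≤ 45 < 60 = q_3, so the answer is 211/11.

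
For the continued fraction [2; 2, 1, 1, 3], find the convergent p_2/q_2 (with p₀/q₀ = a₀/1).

7/3

Using pₖ = aₖpₖ₋₁ + pₖ₋₂, qₖ = aₖqₖ₋₁ + qₖ₋₂ (with p₋₁=1, p₋₂=0, q₋₁=0, q₋₂=1):
  k=0: a=2, p=2, q=1
  k=1: a=2, p=5, q=2
  k=2: a=1, p=7, q=3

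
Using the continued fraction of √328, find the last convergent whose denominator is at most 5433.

53137/2934

√328 = [18; 9, 36, …] (period length 2).
Convergents:
  p_0/q_0 = 18/1
  p_1/q_1 = 163/9
  p_2/q_2 = 5886/325
  p_3/q_3 = 53137/2934
  p_4/q_4 = 1918818/105949
q_3 = 2934 ≤ 5433 < 105949 = q_4, so the answer is 53137/2934.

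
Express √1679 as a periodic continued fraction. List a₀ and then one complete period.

[40; 1, 39, 1, 80]

a₀ = ⌊√1679⌋ = 40.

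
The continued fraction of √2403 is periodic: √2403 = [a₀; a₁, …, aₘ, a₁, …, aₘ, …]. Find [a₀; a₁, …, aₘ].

a₀ = ⌊√2403⌋ = 49.
With m₀=0, d₀=1 and mₖ₊₁ = dₖaₖ − mₖ, dₖ₊₁ = (n − mₖ₊₁²)/dₖ, aₖ₊₁ = ⌊(a₀+mₖ₊₁)/dₖ₊₁⌋:
  k=1: m=49, d=2, a=49
  k=2: m=49, d=1, a=98
d=1 and a=2a₀=98 at k=2, so the next step gives (m, d) = (49, 2) again — its k=1 value — and the period has length 2.

[49; 49, 98]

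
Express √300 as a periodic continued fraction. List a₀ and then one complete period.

[17; 3, 8, 3, 34]

a₀ = ⌊√300⌋ = 17.
With m₀=0, d₀=1 and mₖ₊₁ = dₖaₖ − mₖ, dₖ₊₁ = (n − mₖ₊₁²)/dₖ, aₖ₊₁ = ⌊(a₀+mₖ₊₁)/dₖ₊₁⌋:
  k=1: m=17, d=11, a=3
  k=2: m=16, d=4, a=8
  k=3: m=16, d=11, a=3
  k=4: m=17, d=1, a=34
d=1 and a=2a₀=34 at k=4, so the next step gives (m, d) = (17, 11) again — its k=1 value — and the period has length 4.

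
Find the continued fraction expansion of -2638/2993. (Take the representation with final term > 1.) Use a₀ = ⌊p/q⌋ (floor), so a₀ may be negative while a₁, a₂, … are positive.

[-1; 8, 2, 3, 8, 6]

-2638 = -1×2993 + 355
2993 = 8×355 + 153
355 = 2×153 + 49
153 = 3×49 + 6
49 = 8×6 + 1
6 = 6×1 + 0  (stop)
So -2638/2993 = [-1; 8, 2, 3, 8, 6].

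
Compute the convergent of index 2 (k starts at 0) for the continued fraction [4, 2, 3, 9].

31/7

Using pₖ = aₖpₖ₋₁ + pₖ₋₂, qₖ = aₖqₖ₋₁ + qₖ₋₂ (with p₋₁=1, p₋₂=0, q₋₁=0, q₋₂=1):
  k=0: a=4, p=4, q=1
  k=1: a=2, p=9, q=2
  k=2: a=3, p=31, q=7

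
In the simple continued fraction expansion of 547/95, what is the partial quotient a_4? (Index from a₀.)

1

547 = 5·95 + 72   →  a_0 = 5
95 = 1·72 + 23   →  a_1 = 1
72 = 3·23 + 3   →  a_2 = 3
23 = 7·3 + 2   →  a_3 = 7
3 = 1·2 + 1   →  a_4 = 1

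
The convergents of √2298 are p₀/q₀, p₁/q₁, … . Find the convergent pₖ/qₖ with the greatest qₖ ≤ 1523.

72817/1519

√2298 = [47; 1, 14, 1, 94, …] (period length 4).
Convergents:
  p_0/q_0 = 47/1
  p_1/q_1 = 48/1
  p_2/q_2 = 719/15
  p_3/q_3 = 767/16
  p_4/q_4 = 72817/1519
  p_5/q_5 = 73584/1535
q_4 = 1519 ≤ 1523 < 1535 = q_5, so the answer is 72817/1519.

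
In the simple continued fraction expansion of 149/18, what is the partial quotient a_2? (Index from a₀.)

149 = 8·18 + 5   →  a_0 = 8
18 = 3·5 + 3   →  a_1 = 3
5 = 1·3 + 2   →  a_2 = 1

1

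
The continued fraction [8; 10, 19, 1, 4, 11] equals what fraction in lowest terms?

Fold from the inside: start with 11/1.
  4 + 1/11 = 45/11
  1 + 11/45 = 56/45
  19 + 45/56 = 1109/56
  10 + 56/1109 = 11146/1109
  8 + 1109/11146 = 90277/11146

90277/11146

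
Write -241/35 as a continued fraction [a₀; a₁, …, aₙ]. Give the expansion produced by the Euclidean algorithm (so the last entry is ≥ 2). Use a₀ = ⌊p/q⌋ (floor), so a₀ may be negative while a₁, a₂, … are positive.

[-7; 8, 1, 3]

-241 = -7·35 + 4
35 = 8·4 + 3
4 = 1·3 + 1
3 = 3·1 + 0  (stop)
So -241/35 = [-7; 8, 1, 3].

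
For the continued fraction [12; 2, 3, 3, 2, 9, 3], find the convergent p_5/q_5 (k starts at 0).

6217/500

Using pₖ = aₖpₖ₋₁ + pₖ₋₂, qₖ = aₖqₖ₋₁ + qₖ₋₂ (with p₋₁=1, p₋₂=0, q₋₁=0, q₋₂=1):
  k=0: a=12, p=12, q=1
  k=1: a=2, p=25, q=2
  k=2: a=3, p=87, q=7
  k=3: a=3, p=286, q=23
  k=4: a=2, p=659, q=53
  k=5: a=9, p=6217, q=500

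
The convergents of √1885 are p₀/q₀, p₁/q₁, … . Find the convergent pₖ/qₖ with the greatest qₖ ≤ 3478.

√1885 = [43; 2, 2, 2, 86, …] (period length 4).
Convergents:
  p_0/q_0 = 43/1
  p_1/q_1 = 87/2
  p_2/q_2 = 217/5
  p_3/q_3 = 521/12
  p_4/q_4 = 45023/1037
  p_5/q_5 = 90567/2086
  p_6/q_6 = 226157/5209
q_5 = 2086 ≤ 3478 < 5209 = q_6, so the answer is 90567/2086.

90567/2086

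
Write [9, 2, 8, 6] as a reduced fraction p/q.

985/104

Using pₖ = aₖpₖ₋₁ + pₖ₋₂ and qₖ = aₖqₖ₋₁ + qₖ₋₂:
  k=0: a=9, p=9, q=1
  k=1: a=2, p=19, q=2
  k=2: a=8, p=161, q=17
  k=3: a=6, p=985, q=104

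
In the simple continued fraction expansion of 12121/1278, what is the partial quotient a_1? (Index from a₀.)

2

12121 = 9·1278 + 619   →  a_0 = 9
1278 = 2·619 + 40   →  a_1 = 2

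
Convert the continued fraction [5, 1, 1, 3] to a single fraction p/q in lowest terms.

39/7

Fold from the inside: start with 3/1.
  1 + 1/3 = 4/3
  1 + 3/4 = 7/4
  5 + 4/7 = 39/7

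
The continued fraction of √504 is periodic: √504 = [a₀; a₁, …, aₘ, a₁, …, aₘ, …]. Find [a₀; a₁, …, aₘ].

a₀ = ⌊√504⌋ = 22.
With m₀=0, d₀=1 and mₖ₊₁ = dₖaₖ − mₖ, dₖ₊₁ = (n − mₖ₊₁²)/dₖ, aₖ₊₁ = ⌊(a₀+mₖ₊₁)/dₖ₊₁⌋:
  k=1: m=22, d=20, a=2
  k=2: m=18, d=9, a=4
  k=3: m=18, d=20, a=2
  k=4: m=22, d=1, a=44
d=1 and a=2a₀=44 at k=4, so the next step gives (m, d) = (22, 20) again — its k=1 value — and the period has length 4.

[22; 2, 4, 2, 44]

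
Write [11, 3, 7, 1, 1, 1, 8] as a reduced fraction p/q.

7052/623

Using pₖ = aₖpₖ₋₁ + pₖ₋₂ and qₖ = aₖqₖ₋₁ + qₖ₋₂:
  k=0: a=11, p=11, q=1
  k=1: a=3, p=34, q=3
  k=2: a=7, p=249, q=22
  k=3: a=1, p=283, q=25
  k=4: a=1, p=532, q=47
  k=5: a=1, p=815, q=72
  k=6: a=8, p=7052, q=623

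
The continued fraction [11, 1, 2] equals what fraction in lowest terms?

35/3

Using pₖ = aₖpₖ₋₁ + pₖ₋₂ and qₖ = aₖqₖ₋₁ + qₖ₋₂:
  k=0: a=11, p=11, q=1
  k=1: a=1, p=12, q=1
  k=2: a=2, p=35, q=3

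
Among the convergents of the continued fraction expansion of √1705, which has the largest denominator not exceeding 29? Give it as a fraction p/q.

991/24

√1705 = [41; 3, 2, 3, 82, …] (period length 4).
Convergents:
  p_0/q_0 = 41/1
  p_1/q_1 = 124/3
  p_2/q_2 = 289/7
  p_3/q_3 = 991/24
  p_4/q_4 = 81551/1975
q_3 = 24 ≤ 29 < 1975 = q_4, so the answer is 991/24.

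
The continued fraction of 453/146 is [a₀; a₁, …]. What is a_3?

2

453 = 3·146 + 15   →  a_0 = 3
146 = 9·15 + 11   →  a_1 = 9
15 = 1·11 + 4   →  a_2 = 1
11 = 2·4 + 3   →  a_3 = 2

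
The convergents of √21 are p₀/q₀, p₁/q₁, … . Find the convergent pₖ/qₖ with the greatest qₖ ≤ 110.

√21 = [4; 1, 1, 2, 1, 1, 8, …] (period length 6).
Convergents:
  p_0/q_0 = 4/1
  p_1/q_1 = 5/1
  p_2/q_2 = 9/2
  p_3/q_3 = 23/5
  p_4/q_4 = 32/7
  p_5/q_5 = 55/12
  p_6/q_6 = 472/103
  p_7/q_7 = 527/115
q_6 = 103 ≤ 110 < 115 = q_7, so the answer is 472/103.

472/103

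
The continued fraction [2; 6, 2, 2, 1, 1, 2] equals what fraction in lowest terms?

429/199

Fold from the inside: start with 2/1.
  1 + 1/2 = 3/2
  1 + 2/3 = 5/3
  2 + 3/5 = 13/5
  2 + 5/13 = 31/13
  6 + 13/31 = 199/31
  2 + 31/199 = 429/199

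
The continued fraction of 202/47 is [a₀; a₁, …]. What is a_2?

202 = 4·47 + 14   →  a_0 = 4
47 = 3·14 + 5   →  a_1 = 3
14 = 2·5 + 4   →  a_2 = 2

2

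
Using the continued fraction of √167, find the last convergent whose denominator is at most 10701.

√167 = [12; 1, 11, 1, 24, …] (period length 4).
Convergents:
  p_0/q_0 = 12/1
  p_1/q_1 = 13/1
  p_2/q_2 = 155/12
  p_3/q_3 = 168/13
  p_4/q_4 = 4187/324
  p_5/q_5 = 4355/337
  p_6/q_6 = 52092/4031
  p_7/q_7 = 56447/4368
  p_8/q_8 = 1406820/108863
q_7 = 4368 ≤ 10701 < 108863 = q_8, so the answer is 56447/4368.

56447/4368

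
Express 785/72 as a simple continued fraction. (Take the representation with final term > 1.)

[10; 1, 9, 3, 2]

785 = 10*72 + 65
72 = 1*65 + 7
65 = 9*7 + 2
7 = 3*2 + 1
2 = 2*1 + 0  (stop)
So 785/72 = [10; 1, 9, 3, 2].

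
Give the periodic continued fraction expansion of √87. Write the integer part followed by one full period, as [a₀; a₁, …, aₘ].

a₀ = ⌊√87⌋ = 9.

[9; 3, 18]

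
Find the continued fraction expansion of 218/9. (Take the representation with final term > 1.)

[24; 4, 2]

218 = 24·9 + 2
9 = 4·2 + 1
2 = 2·1 + 0  (stop)
So 218/9 = [24; 4, 2].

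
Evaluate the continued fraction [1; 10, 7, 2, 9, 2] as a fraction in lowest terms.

Using pₖ = aₖpₖ₋₁ + pₖ₋₂ and qₖ = aₖqₖ₋₁ + qₖ₋₂:
  k=0: a=1, p=1, q=1
  k=1: a=10, p=11, q=10
  k=2: a=7, p=78, q=71
  k=3: a=2, p=167, q=152
  k=4: a=9, p=1581, q=1439
  k=5: a=2, p=3329, q=3030

3329/3030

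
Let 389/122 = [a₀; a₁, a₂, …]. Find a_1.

5

389 = 3·122 + 23   →  a_0 = 3
122 = 5·23 + 7   →  a_1 = 5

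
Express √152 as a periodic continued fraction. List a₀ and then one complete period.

a₀ = ⌊√152⌋ = 12.

[12; 3, 24]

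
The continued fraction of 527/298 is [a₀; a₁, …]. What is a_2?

527 = 1·298 + 229   →  a_0 = 1
298 = 1·229 + 69   →  a_1 = 1
229 = 3·69 + 22   →  a_2 = 3

3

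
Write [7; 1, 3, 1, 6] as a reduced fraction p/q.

Fold from the inside: start with 6/1.
  1 + 1/6 = 7/6
  3 + 6/7 = 27/7
  1 + 7/27 = 34/27
  7 + 27/34 = 265/34

265/34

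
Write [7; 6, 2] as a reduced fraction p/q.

93/13

Using pₖ = aₖpₖ₋₁ + pₖ₋₂ and qₖ = aₖqₖ₋₁ + qₖ₋₂:
  k=0: a=7, p=7, q=1
  k=1: a=6, p=43, q=6
  k=2: a=2, p=93, q=13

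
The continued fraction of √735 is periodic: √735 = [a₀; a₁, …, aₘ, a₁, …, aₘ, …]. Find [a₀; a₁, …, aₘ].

a₀ = ⌊√735⌋ = 27.
With m₀=0, d₀=1 and mₖ₊₁ = dₖaₖ − mₖ, dₖ₊₁ = (n − mₖ₊₁²)/dₖ, aₖ₊₁ = ⌊(a₀+mₖ₊₁)/dₖ₊₁⌋:
  k=1: m=27, d=6, a=9
  k=2: m=27, d=1, a=54
d=1 and a=2a₀=54 at k=2, so the next step gives (m, d) = (27, 6) again — its k=1 value — and the period has length 2.

[27; 9, 54]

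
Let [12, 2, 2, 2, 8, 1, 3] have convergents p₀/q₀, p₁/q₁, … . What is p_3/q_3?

149/12

Using pₖ = aₖpₖ₋₁ + pₖ₋₂, qₖ = aₖqₖ₋₁ + qₖ₋₂ (with p₋₁=1, p₋₂=0, q₋₁=0, q₋₂=1):
  k=0: a=12, p=12, q=1
  k=1: a=2, p=25, q=2
  k=2: a=2, p=62, q=5
  k=3: a=2, p=149, q=12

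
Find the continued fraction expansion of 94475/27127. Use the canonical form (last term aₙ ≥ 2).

[3; 2, 13, 1, 17, 17, 3]

94475 = 3×27127 + 13094
27127 = 2×13094 + 939
13094 = 13×939 + 887
939 = 1×887 + 52
887 = 17×52 + 3
52 = 17×3 + 1
3 = 3×1 + 0  (stop)
So 94475/27127 = [3; 2, 13, 1, 17, 17, 3].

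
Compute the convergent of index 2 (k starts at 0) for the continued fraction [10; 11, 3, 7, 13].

343/34

Using pₖ = aₖpₖ₋₁ + pₖ₋₂, qₖ = aₖqₖ₋₁ + qₖ₋₂ (with p₋₁=1, p₋₂=0, q₋₁=0, q₋₂=1):
  k=0: a=10, p=10, q=1
  k=1: a=11, p=111, q=11
  k=2: a=3, p=343, q=34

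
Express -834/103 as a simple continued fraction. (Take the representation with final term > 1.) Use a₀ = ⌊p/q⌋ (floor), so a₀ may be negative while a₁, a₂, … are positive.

[-9; 1, 9, 3, 3]

-834 = -9·103 + 93
103 = 1·93 + 10
93 = 9·10 + 3
10 = 3·3 + 1
3 = 3·1 + 0  (stop)
So -834/103 = [-9; 1, 9, 3, 3].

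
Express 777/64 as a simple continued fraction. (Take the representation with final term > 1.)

777 = 12·64 + 9
64 = 7·9 + 1
9 = 9·1 + 0  (stop)
So 777/64 = [12; 7, 9].

[12; 7, 9]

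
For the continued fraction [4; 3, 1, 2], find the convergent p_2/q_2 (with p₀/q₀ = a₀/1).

Using pₖ = aₖpₖ₋₁ + pₖ₋₂, qₖ = aₖqₖ₋₁ + qₖ₋₂ (with p₋₁=1, p₋₂=0, q₋₁=0, q₋₂=1):
  k=0: a=4, p=4, q=1
  k=1: a=3, p=13, q=3
  k=2: a=1, p=17, q=4

17/4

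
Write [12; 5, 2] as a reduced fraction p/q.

Using pₖ = aₖpₖ₋₁ + pₖ₋₂ and qₖ = aₖqₖ₋₁ + qₖ₋₂:
  k=0: a=12, p=12, q=1
  k=1: a=5, p=61, q=5
  k=2: a=2, p=134, q=11

134/11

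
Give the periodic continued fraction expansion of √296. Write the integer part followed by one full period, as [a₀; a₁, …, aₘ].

[17; 4, 1, 7, 1, 4, 34]

a₀ = ⌊√296⌋ = 17.
With m₀=0, d₀=1 and mₖ₊₁ = dₖaₖ − mₖ, dₖ₊₁ = (n − mₖ₊₁²)/dₖ, aₖ₊₁ = ⌊(a₀+mₖ₊₁)/dₖ₊₁⌋:
  k=1: m=17, d=7, a=4
  k=2: m=11, d=25, a=1
  k=3: m=14, d=4, a=7
  k=4: m=14, d=25, a=1
  k=5: m=11, d=7, a=4
  k=6: m=17, d=1, a=34
d=1 and a=2a₀=34 at k=6, so the next step gives (m, d) = (17, 7) again — its k=1 value — and the period has length 6.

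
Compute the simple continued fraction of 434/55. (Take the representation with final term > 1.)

434 = 7×55 + 49
55 = 1×49 + 6
49 = 8×6 + 1
6 = 6×1 + 0  (stop)
So 434/55 = [7; 1, 8, 6].

[7; 1, 8, 6]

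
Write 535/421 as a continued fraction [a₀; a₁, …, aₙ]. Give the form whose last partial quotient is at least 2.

[1; 3, 1, 2, 3, 1, 8]

535 = 1×421 + 114
421 = 3×114 + 79
114 = 1×79 + 35
79 = 2×35 + 9
35 = 3×9 + 8
9 = 1×8 + 1
8 = 8×1 + 0  (stop)
So 535/421 = [1; 3, 1, 2, 3, 1, 8].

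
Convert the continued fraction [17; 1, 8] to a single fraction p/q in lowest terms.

161/9

Using pₖ = aₖpₖ₋₁ + pₖ₋₂ and qₖ = aₖqₖ₋₁ + qₖ₋₂:
  k=0: a=17, p=17, q=1
  k=1: a=1, p=18, q=1
  k=2: a=8, p=161, q=9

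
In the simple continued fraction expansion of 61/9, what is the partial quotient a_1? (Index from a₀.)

1

61 = 6·9 + 7   →  a_0 = 6
9 = 1·7 + 2   →  a_1 = 1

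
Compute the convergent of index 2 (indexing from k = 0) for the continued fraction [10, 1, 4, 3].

54/5

Using pₖ = aₖpₖ₋₁ + pₖ₋₂, qₖ = aₖqₖ₋₁ + qₖ₋₂ (with p₋₁=1, p₋₂=0, q₋₁=0, q₋₂=1):
  k=0: a=10, p=10, q=1
  k=1: a=1, p=11, q=1
  k=2: a=4, p=54, q=5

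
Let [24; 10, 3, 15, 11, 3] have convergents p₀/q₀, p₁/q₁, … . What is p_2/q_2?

747/31

Using pₖ = aₖpₖ₋₁ + pₖ₋₂, qₖ = aₖqₖ₋₁ + qₖ₋₂ (with p₋₁=1, p₋₂=0, q₋₁=0, q₋₂=1):
  k=0: a=24, p=24, q=1
  k=1: a=10, p=241, q=10
  k=2: a=3, p=747, q=31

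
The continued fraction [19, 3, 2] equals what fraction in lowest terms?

135/7

Fold from the inside: start with 2/1.
  3 + 1/2 = 7/2
  19 + 2/7 = 135/7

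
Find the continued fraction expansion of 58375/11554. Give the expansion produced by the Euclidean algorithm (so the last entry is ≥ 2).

[5; 19, 10, 3, 1, 14]

58375 = 5·11554 + 605
11554 = 19·605 + 59
605 = 10·59 + 15
59 = 3·15 + 14
15 = 1·14 + 1
14 = 14·1 + 0  (stop)
So 58375/11554 = [5; 19, 10, 3, 1, 14].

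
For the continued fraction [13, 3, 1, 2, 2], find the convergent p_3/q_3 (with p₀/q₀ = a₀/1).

146/11

Using pₖ = aₖpₖ₋₁ + pₖ₋₂, qₖ = aₖqₖ₋₁ + qₖ₋₂ (with p₋₁=1, p₋₂=0, q₋₁=0, q₋₂=1):
  k=0: a=13, p=13, q=1
  k=1: a=3, p=40, q=3
  k=2: a=1, p=53, q=4
  k=3: a=2, p=146, q=11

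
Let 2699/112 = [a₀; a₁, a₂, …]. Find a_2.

5

2699 = 24·112 + 11   →  a_0 = 24
112 = 10·11 + 2   →  a_1 = 10
11 = 5·2 + 1   →  a_2 = 5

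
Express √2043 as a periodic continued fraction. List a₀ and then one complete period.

a₀ = ⌊√2043⌋ = 45.

[45; 5, 90]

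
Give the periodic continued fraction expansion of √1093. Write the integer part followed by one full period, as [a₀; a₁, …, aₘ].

a₀ = ⌊√1093⌋ = 33.
With m₀=0, d₀=1 and mₖ₊₁ = dₖaₖ − mₖ, dₖ₊₁ = (n − mₖ₊₁²)/dₖ, aₖ₊₁ = ⌊(a₀+mₖ₊₁)/dₖ₊₁⌋:
  k=1: m=33, d=4, a=16
  k=2: m=31, d=33, a=1
  k=3: m=2, d=33, a=1
  k=4: m=31, d=4, a=16
  k=5: m=33, d=1, a=66
d=1 and a=2a₀=66 at k=5, so the next step gives (m, d) = (33, 4) again — its k=1 value — and the period has length 5.

[33; 16, 1, 1, 16, 66]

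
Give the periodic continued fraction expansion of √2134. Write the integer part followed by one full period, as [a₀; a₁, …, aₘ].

[46; 5, 8, 5, 92]

a₀ = ⌊√2134⌋ = 46.
With m₀=0, d₀=1 and mₖ₊₁ = dₖaₖ − mₖ, dₖ₊₁ = (n − mₖ₊₁²)/dₖ, aₖ₊₁ = ⌊(a₀+mₖ₊₁)/dₖ₊₁⌋:
  k=1: m=46, d=18, a=5
  k=2: m=44, d=11, a=8
  k=3: m=44, d=18, a=5
  k=4: m=46, d=1, a=92
d=1 and a=2a₀=92 at k=4, so the next step gives (m, d) = (46, 18) again — its k=1 value — and the period has length 4.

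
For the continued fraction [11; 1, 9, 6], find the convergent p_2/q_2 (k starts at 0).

Using pₖ = aₖpₖ₋₁ + pₖ₋₂, qₖ = aₖqₖ₋₁ + qₖ₋₂ (with p₋₁=1, p₋₂=0, q₋₁=0, q₋₂=1):
  k=0: a=11, p=11, q=1
  k=1: a=1, p=12, q=1
  k=2: a=9, p=119, q=10

119/10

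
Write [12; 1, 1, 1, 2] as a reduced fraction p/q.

101/8

Using pₖ = aₖpₖ₋₁ + pₖ₋₂ and qₖ = aₖqₖ₋₁ + qₖ₋₂:
  k=0: a=12, p=12, q=1
  k=1: a=1, p=13, q=1
  k=2: a=1, p=25, q=2
  k=3: a=1, p=38, q=3
  k=4: a=2, p=101, q=8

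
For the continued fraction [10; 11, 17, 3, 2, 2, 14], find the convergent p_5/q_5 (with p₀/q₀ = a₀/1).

32804/3251

Using pₖ = aₖpₖ₋₁ + pₖ₋₂, qₖ = aₖqₖ₋₁ + qₖ₋₂ (with p₋₁=1, p₋₂=0, q₋₁=0, q₋₂=1):
  k=0: a=10, p=10, q=1
  k=1: a=11, p=111, q=11
  k=2: a=17, p=1897, q=188
  k=3: a=3, p=5802, q=575
  k=4: a=2, p=13501, q=1338
  k=5: a=2, p=32804, q=3251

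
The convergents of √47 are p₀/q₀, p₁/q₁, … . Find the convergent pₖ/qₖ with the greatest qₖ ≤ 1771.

4607/672

√47 = [6; 1, 5, 1, 12, …] (period length 4).
Convergents:
  p_0/q_0 = 6/1
  p_1/q_1 = 7/1
  p_2/q_2 = 41/6
  p_3/q_3 = 48/7
  p_4/q_4 = 617/90
  p_5/q_5 = 665/97
  p_6/q_6 = 3942/575
  p_7/q_7 = 4607/672
  p_8/q_8 = 59226/8639
q_7 = 672 ≤ 1771 < 8639 = q_8, so the answer is 4607/672.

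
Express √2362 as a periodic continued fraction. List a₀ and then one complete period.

[48; 1, 1, 1, 1, 96]

a₀ = ⌊√2362⌋ = 48.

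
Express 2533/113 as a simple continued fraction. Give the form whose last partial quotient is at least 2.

[22; 2, 2, 2, 9]

2533 = 22·113 + 47
113 = 2·47 + 19
47 = 2·19 + 9
19 = 2·9 + 1
9 = 9·1 + 0  (stop)
So 2533/113 = [22; 2, 2, 2, 9].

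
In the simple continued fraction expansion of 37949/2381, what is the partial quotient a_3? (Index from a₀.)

5

37949 = 15·2381 + 2234   →  a_0 = 15
2381 = 1·2234 + 147   →  a_1 = 1
2234 = 15·147 + 29   →  a_2 = 15
147 = 5·29 + 2   →  a_3 = 5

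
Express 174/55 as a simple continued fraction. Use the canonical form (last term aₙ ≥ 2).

[3; 6, 9]

174 = 3*55 + 9
55 = 6*9 + 1
9 = 9*1 + 0  (stop)
So 174/55 = [3; 6, 9].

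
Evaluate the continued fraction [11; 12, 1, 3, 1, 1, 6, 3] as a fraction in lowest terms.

26333/2377

Fold from the inside: start with 3/1.
  6 + 1/3 = 19/3
  1 + 3/19 = 22/19
  1 + 19/22 = 41/22
  3 + 22/41 = 145/41
  1 + 41/145 = 186/145
  12 + 145/186 = 2377/186
  11 + 186/2377 = 26333/2377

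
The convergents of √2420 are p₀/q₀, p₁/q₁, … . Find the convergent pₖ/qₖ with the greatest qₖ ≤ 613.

√2420 = [49; 5, 5, 1, 18, 1, 5, 5, 98, …] (period length 8).
Convergents:
  p_0/q_0 = 49/1
  p_1/q_1 = 246/5
  p_2/q_2 = 1279/26
  p_3/q_3 = 1525/31
  p_4/q_4 = 28729/584
  p_5/q_5 = 30254/615
q_4 = 584 ≤ 613 < 615 = q_5, so the answer is 28729/584.

28729/584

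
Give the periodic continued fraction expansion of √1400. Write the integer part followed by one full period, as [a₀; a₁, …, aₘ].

a₀ = ⌊√1400⌋ = 37.
With m₀=0, d₀=1 and mₖ₊₁ = dₖaₖ − mₖ, dₖ₊₁ = (n − mₖ₊₁²)/dₖ, aₖ₊₁ = ⌊(a₀+mₖ₊₁)/dₖ₊₁⌋:
  k=1: m=37, d=31, a=2
  k=2: m=25, d=25, a=2
  k=3: m=25, d=31, a=2
  k=4: m=37, d=1, a=74
d=1 and a=2a₀=74 at k=4, so the next step gives (m, d) = (37, 31) again — its k=1 value — and the period has length 4.

[37; 2, 2, 2, 74]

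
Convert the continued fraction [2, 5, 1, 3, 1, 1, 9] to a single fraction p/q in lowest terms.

1080/497

Using pₖ = aₖpₖ₋₁ + pₖ₋₂ and qₖ = aₖqₖ₋₁ + qₖ₋₂:
  k=0: a=2, p=2, q=1
  k=1: a=5, p=11, q=5
  k=2: a=1, p=13, q=6
  k=3: a=3, p=50, q=23
  k=4: a=1, p=63, q=29
  k=5: a=1, p=113, q=52
  k=6: a=9, p=1080, q=497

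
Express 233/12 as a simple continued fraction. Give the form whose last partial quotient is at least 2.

233 = 19*12 + 5
12 = 2*5 + 2
5 = 2*2 + 1
2 = 2*1 + 0  (stop)
So 233/12 = [19; 2, 2, 2].

[19; 2, 2, 2]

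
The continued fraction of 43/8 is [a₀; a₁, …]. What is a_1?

43 = 5·8 + 3   →  a_0 = 5
8 = 2·3 + 2   →  a_1 = 2

2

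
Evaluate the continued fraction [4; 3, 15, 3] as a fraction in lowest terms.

Using pₖ = aₖpₖ₋₁ + pₖ₋₂ and qₖ = aₖqₖ₋₁ + qₖ₋₂:
  k=0: a=4, p=4, q=1
  k=1: a=3, p=13, q=3
  k=2: a=15, p=199, q=46
  k=3: a=3, p=610, q=141

610/141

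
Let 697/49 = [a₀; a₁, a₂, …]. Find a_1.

697 = 14·49 + 11   →  a_0 = 14
49 = 4·11 + 5   →  a_1 = 4

4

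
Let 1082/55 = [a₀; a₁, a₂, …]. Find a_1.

1

1082 = 19·55 + 37   →  a_0 = 19
55 = 1·37 + 18   →  a_1 = 1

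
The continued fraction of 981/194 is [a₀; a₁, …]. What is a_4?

981 = 5·194 + 11   →  a_0 = 5
194 = 17·11 + 7   →  a_1 = 17
11 = 1·7 + 4   →  a_2 = 1
7 = 1·4 + 3   →  a_3 = 1
4 = 1·3 + 1   →  a_4 = 1

1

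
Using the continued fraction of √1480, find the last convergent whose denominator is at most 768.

√1480 = [38; 2, 8, 19, 8, 2, 76, …] (period length 6).
Convergents:
  p_0/q_0 = 38/1
  p_1/q_1 = 77/2
  p_2/q_2 = 654/17
  p_3/q_3 = 12503/325
  p_4/q_4 = 100678/2617
q_3 = 325 ≤ 768 < 2617 = q_4, so the answer is 12503/325.

12503/325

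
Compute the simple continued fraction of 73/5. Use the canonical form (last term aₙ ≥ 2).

[14; 1, 1, 2]

73 = 14*5 + 3
5 = 1*3 + 2
3 = 1*2 + 1
2 = 2*1 + 0  (stop)
So 73/5 = [14; 1, 1, 2].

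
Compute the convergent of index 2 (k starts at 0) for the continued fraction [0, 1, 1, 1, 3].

1/2

Using pₖ = aₖpₖ₋₁ + pₖ₋₂, qₖ = aₖqₖ₋₁ + qₖ₋₂ (with p₋₁=1, p₋₂=0, q₋₁=0, q₋₂=1):
  k=0: a=0, p=0, q=1
  k=1: a=1, p=1, q=1
  k=2: a=1, p=1, q=2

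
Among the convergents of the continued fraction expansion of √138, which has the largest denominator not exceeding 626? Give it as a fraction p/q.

4417/376

√138 = [11; 1, 2, 1, 22, …] (period length 4).
Convergents:
  p_0/q_0 = 11/1
  p_1/q_1 = 12/1
  p_2/q_2 = 35/3
  p_3/q_3 = 47/4
  p_4/q_4 = 1069/91
  p_5/q_5 = 1116/95
  p_6/q_6 = 3301/281
  p_7/q_7 = 4417/376
  p_8/q_8 = 100475/8553
q_7 = 376 ≤ 626 < 8553 = q_8, so the answer is 4417/376.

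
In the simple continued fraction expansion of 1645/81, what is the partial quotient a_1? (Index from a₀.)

3

1645 = 20·81 + 25   →  a_0 = 20
81 = 3·25 + 6   →  a_1 = 3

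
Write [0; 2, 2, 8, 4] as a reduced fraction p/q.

70/173

Using pₖ = aₖpₖ₋₁ + pₖ₋₂ and qₖ = aₖqₖ₋₁ + qₖ₋₂:
  k=0: a=0, p=0, q=1
  k=1: a=2, p=1, q=2
  k=2: a=2, p=2, q=5
  k=3: a=8, p=17, q=42
  k=4: a=4, p=70, q=173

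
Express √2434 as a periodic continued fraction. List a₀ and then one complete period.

a₀ = ⌊√2434⌋ = 49.

[49; 2, 1, 48, 1, 2, 98]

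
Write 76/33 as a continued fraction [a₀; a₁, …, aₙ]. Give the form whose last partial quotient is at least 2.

[2; 3, 3, 3]

76 = 2·33 + 10
33 = 3·10 + 3
10 = 3·3 + 1
3 = 3·1 + 0  (stop)
So 76/33 = [2; 3, 3, 3].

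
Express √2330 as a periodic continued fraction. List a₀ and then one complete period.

[48; 3, 1, 2, 2, 1, 3, 96]

a₀ = ⌊√2330⌋ = 48.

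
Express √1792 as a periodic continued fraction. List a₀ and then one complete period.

a₀ = ⌊√1792⌋ = 42.
With m₀=0, d₀=1 and mₖ₊₁ = dₖaₖ − mₖ, dₖ₊₁ = (n − mₖ₊₁²)/dₖ, aₖ₊₁ = ⌊(a₀+mₖ₊₁)/dₖ₊₁⌋:
  k=1: m=42, d=28, a=3
  k=2: m=42, d=1, a=84
d=1 and a=2a₀=84 at k=2, so the next step gives (m, d) = (42, 28) again — its k=1 value — and the period has length 2.

[42; 3, 84]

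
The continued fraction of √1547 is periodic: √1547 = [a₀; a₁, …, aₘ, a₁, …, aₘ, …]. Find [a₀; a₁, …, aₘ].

a₀ = ⌊√1547⌋ = 39.
With m₀=0, d₀=1 and mₖ₊₁ = dₖaₖ − mₖ, dₖ₊₁ = (n − mₖ₊₁²)/dₖ, aₖ₊₁ = ⌊(a₀+mₖ₊₁)/dₖ₊₁⌋:
  k=1: m=39, d=26, a=3
  k=2: m=39, d=1, a=78
d=1 and a=2a₀=78 at k=2, so the next step gives (m, d) = (39, 26) again — its k=1 value — and the period has length 2.

[39; 3, 78]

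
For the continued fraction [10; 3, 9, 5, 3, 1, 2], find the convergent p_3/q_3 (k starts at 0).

1476/143

Using pₖ = aₖpₖ₋₁ + pₖ₋₂, qₖ = aₖqₖ₋₁ + qₖ₋₂ (with p₋₁=1, p₋₂=0, q₋₁=0, q₋₂=1):
  k=0: a=10, p=10, q=1
  k=1: a=3, p=31, q=3
  k=2: a=9, p=289, q=28
  k=3: a=5, p=1476, q=143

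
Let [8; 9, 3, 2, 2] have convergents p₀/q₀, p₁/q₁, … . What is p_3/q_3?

Using pₖ = aₖpₖ₋₁ + pₖ₋₂, qₖ = aₖqₖ₋₁ + qₖ₋₂ (with p₋₁=1, p₋₂=0, q₋₁=0, q₋₂=1):
  k=0: a=8, p=8, q=1
  k=1: a=9, p=73, q=9
  k=2: a=3, p=227, q=28
  k=3: a=2, p=527, q=65

527/65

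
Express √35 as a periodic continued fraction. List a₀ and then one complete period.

a₀ = ⌊√35⌋ = 5.
With m₀=0, d₀=1 and mₖ₊₁ = dₖaₖ − mₖ, dₖ₊₁ = (n − mₖ₊₁²)/dₖ, aₖ₊₁ = ⌊(a₀+mₖ₊₁)/dₖ₊₁⌋:
  k=1: m=5, d=10, a=1
  k=2: m=5, d=1, a=10
d=1 and a=2a₀=10 at k=2, so the next step gives (m, d) = (5, 10) again — its k=1 value — and the period has length 2.

[5; 1, 10]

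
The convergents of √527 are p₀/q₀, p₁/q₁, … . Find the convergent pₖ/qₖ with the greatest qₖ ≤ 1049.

23737/1034

√527 = [22; 1, 21, 1, 44, …] (period length 4).
Convergents:
  p_0/q_0 = 22/1
  p_1/q_1 = 23/1
  p_2/q_2 = 505/22
  p_3/q_3 = 528/23
  p_4/q_4 = 23737/1034
  p_5/q_5 = 24265/1057
q_4 = 1034 ≤ 1049 < 1057 = q_5, so the answer is 23737/1034.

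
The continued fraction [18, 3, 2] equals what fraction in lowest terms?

128/7

Using pₖ = aₖpₖ₋₁ + pₖ₋₂ and qₖ = aₖqₖ₋₁ + qₖ₋₂:
  k=0: a=18, p=18, q=1
  k=1: a=3, p=55, q=3
  k=2: a=2, p=128, q=7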